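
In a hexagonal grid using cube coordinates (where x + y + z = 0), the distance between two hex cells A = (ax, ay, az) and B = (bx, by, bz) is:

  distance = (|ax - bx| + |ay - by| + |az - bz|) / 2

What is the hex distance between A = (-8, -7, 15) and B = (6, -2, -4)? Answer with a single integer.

Answer: 19

Derivation:
|ax - bx| = |-8 - 6| = 14
|ay - by| = |-7 - (-2)| = 5
|az - bz| = |15 - (-4)| = 19
distance = (14 + 5 + 19) / 2 = 38 / 2 = 19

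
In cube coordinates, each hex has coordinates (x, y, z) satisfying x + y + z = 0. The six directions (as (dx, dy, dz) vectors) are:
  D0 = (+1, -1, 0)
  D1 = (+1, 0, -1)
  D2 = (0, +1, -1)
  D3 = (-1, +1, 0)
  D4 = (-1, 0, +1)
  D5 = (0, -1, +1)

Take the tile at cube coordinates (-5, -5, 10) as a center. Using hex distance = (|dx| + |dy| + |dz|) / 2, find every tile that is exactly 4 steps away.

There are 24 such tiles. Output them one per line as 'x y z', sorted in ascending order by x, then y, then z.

Answer: -9 -5 14
-9 -4 13
-9 -3 12
-9 -2 11
-9 -1 10
-8 -6 14
-8 -1 9
-7 -7 14
-7 -1 8
-6 -8 14
-6 -1 7
-5 -9 14
-5 -1 6
-4 -9 13
-4 -2 6
-3 -9 12
-3 -3 6
-2 -9 11
-2 -4 6
-1 -9 10
-1 -8 9
-1 -7 8
-1 -6 7
-1 -5 6

Derivation:
Walk ring at distance 4 from (-5, -5, 10):
Start at center + D4*4 = (-9, -5, 14)
  hex 0: (-9, -5, 14)
  hex 1: (-8, -6, 14)
  hex 2: (-7, -7, 14)
  hex 3: (-6, -8, 14)
  hex 4: (-5, -9, 14)
  hex 5: (-4, -9, 13)
  hex 6: (-3, -9, 12)
  hex 7: (-2, -9, 11)
  hex 8: (-1, -9, 10)
  hex 9: (-1, -8, 9)
  hex 10: (-1, -7, 8)
  hex 11: (-1, -6, 7)
  hex 12: (-1, -5, 6)
  hex 13: (-2, -4, 6)
  hex 14: (-3, -3, 6)
  hex 15: (-4, -2, 6)
  hex 16: (-5, -1, 6)
  hex 17: (-6, -1, 7)
  hex 18: (-7, -1, 8)
  hex 19: (-8, -1, 9)
  hex 20: (-9, -1, 10)
  hex 21: (-9, -2, 11)
  hex 22: (-9, -3, 12)
  hex 23: (-9, -4, 13)
Sorted: 24 hexes.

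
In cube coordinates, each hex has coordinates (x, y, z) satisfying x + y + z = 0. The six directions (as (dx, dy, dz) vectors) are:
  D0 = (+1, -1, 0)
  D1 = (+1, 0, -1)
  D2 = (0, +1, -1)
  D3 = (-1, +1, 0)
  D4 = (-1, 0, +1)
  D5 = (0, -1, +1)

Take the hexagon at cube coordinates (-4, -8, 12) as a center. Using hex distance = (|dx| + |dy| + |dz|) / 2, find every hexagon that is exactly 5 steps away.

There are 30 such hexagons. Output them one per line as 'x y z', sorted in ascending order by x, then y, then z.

Walk ring at distance 5 from (-4, -8, 12):
Start at center + D4*5 = (-9, -8, 17)
  hex 0: (-9, -8, 17)
  hex 1: (-8, -9, 17)
  hex 2: (-7, -10, 17)
  hex 3: (-6, -11, 17)
  hex 4: (-5, -12, 17)
  hex 5: (-4, -13, 17)
  hex 6: (-3, -13, 16)
  hex 7: (-2, -13, 15)
  hex 8: (-1, -13, 14)
  hex 9: (0, -13, 13)
  hex 10: (1, -13, 12)
  hex 11: (1, -12, 11)
  hex 12: (1, -11, 10)
  hex 13: (1, -10, 9)
  hex 14: (1, -9, 8)
  hex 15: (1, -8, 7)
  hex 16: (0, -7, 7)
  hex 17: (-1, -6, 7)
  hex 18: (-2, -5, 7)
  hex 19: (-3, -4, 7)
  hex 20: (-4, -3, 7)
  hex 21: (-5, -3, 8)
  hex 22: (-6, -3, 9)
  hex 23: (-7, -3, 10)
  hex 24: (-8, -3, 11)
  hex 25: (-9, -3, 12)
  hex 26: (-9, -4, 13)
  hex 27: (-9, -5, 14)
  hex 28: (-9, -6, 15)
  hex 29: (-9, -7, 16)
Sorted: 30 hexes.

Answer: -9 -8 17
-9 -7 16
-9 -6 15
-9 -5 14
-9 -4 13
-9 -3 12
-8 -9 17
-8 -3 11
-7 -10 17
-7 -3 10
-6 -11 17
-6 -3 9
-5 -12 17
-5 -3 8
-4 -13 17
-4 -3 7
-3 -13 16
-3 -4 7
-2 -13 15
-2 -5 7
-1 -13 14
-1 -6 7
0 -13 13
0 -7 7
1 -13 12
1 -12 11
1 -11 10
1 -10 9
1 -9 8
1 -8 7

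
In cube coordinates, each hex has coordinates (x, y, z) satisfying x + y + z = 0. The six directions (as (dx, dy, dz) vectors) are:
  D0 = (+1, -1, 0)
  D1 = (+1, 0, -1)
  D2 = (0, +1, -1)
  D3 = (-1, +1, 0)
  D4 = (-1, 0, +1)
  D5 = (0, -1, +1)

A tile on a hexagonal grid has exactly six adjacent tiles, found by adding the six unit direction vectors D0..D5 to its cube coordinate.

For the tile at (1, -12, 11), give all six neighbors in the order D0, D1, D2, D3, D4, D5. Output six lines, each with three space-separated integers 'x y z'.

Answer: 2 -13 11
2 -12 10
1 -11 10
0 -11 11
0 -12 12
1 -13 12

Derivation:
Center: (1, -12, 11). Add each direction:
  D0: (1, -12, 11) + (1, -1, 0) = (2, -13, 11)
  D1: (1, -12, 11) + (1, 0, -1) = (2, -12, 10)
  D2: (1, -12, 11) + (0, 1, -1) = (1, -11, 10)
  D3: (1, -12, 11) + (-1, 1, 0) = (0, -11, 11)
  D4: (1, -12, 11) + (-1, 0, 1) = (0, -12, 12)
  D5: (1, -12, 11) + (0, -1, 1) = (1, -13, 12)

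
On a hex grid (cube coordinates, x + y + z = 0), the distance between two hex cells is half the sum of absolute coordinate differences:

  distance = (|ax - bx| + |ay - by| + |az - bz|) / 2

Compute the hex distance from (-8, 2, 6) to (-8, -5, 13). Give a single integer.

Answer: 7

Derivation:
|ax - bx| = |-8 - (-8)| = 0
|ay - by| = |2 - (-5)| = 7
|az - bz| = |6 - 13| = 7
distance = (0 + 7 + 7) / 2 = 14 / 2 = 7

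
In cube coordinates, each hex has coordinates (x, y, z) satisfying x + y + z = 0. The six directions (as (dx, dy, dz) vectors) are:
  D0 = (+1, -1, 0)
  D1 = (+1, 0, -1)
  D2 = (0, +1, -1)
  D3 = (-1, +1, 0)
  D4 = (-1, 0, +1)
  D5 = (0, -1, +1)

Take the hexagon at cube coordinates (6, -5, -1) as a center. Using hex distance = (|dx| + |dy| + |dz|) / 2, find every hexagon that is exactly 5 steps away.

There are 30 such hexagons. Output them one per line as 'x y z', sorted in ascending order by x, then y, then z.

Walk ring at distance 5 from (6, -5, -1):
Start at center + D4*5 = (1, -5, 4)
  hex 0: (1, -5, 4)
  hex 1: (2, -6, 4)
  hex 2: (3, -7, 4)
  hex 3: (4, -8, 4)
  hex 4: (5, -9, 4)
  hex 5: (6, -10, 4)
  hex 6: (7, -10, 3)
  hex 7: (8, -10, 2)
  hex 8: (9, -10, 1)
  hex 9: (10, -10, 0)
  hex 10: (11, -10, -1)
  hex 11: (11, -9, -2)
  hex 12: (11, -8, -3)
  hex 13: (11, -7, -4)
  hex 14: (11, -6, -5)
  hex 15: (11, -5, -6)
  hex 16: (10, -4, -6)
  hex 17: (9, -3, -6)
  hex 18: (8, -2, -6)
  hex 19: (7, -1, -6)
  hex 20: (6, 0, -6)
  hex 21: (5, 0, -5)
  hex 22: (4, 0, -4)
  hex 23: (3, 0, -3)
  hex 24: (2, 0, -2)
  hex 25: (1, 0, -1)
  hex 26: (1, -1, 0)
  hex 27: (1, -2, 1)
  hex 28: (1, -3, 2)
  hex 29: (1, -4, 3)
Sorted: 30 hexes.

Answer: 1 -5 4
1 -4 3
1 -3 2
1 -2 1
1 -1 0
1 0 -1
2 -6 4
2 0 -2
3 -7 4
3 0 -3
4 -8 4
4 0 -4
5 -9 4
5 0 -5
6 -10 4
6 0 -6
7 -10 3
7 -1 -6
8 -10 2
8 -2 -6
9 -10 1
9 -3 -6
10 -10 0
10 -4 -6
11 -10 -1
11 -9 -2
11 -8 -3
11 -7 -4
11 -6 -5
11 -5 -6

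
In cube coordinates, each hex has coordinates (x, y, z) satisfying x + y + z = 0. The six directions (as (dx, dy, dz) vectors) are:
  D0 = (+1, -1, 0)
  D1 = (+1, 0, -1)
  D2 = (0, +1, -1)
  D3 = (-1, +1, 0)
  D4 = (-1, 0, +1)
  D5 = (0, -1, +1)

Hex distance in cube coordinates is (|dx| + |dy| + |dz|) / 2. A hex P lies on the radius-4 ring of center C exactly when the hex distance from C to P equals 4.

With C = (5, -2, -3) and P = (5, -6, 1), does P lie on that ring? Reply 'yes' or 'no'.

|px - cx| = |5 - 5| = 0
|py - cy| = |-6 - (-2)| = 4
|pz - cz| = |1 - (-3)| = 4
distance = (0+4+4)/2 = 8/2 = 4
radius = 4; distance == radius -> yes

Answer: yes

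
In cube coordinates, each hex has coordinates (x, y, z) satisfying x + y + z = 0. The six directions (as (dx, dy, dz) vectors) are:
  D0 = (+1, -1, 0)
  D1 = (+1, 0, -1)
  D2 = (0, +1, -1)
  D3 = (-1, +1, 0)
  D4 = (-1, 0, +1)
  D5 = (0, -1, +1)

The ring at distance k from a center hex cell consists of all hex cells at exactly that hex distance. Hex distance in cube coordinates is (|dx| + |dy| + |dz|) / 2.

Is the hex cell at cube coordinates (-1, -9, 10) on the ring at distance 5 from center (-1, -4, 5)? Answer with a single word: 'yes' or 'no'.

Answer: yes

Derivation:
|px - cx| = |-1 - (-1)| = 0
|py - cy| = |-9 - (-4)| = 5
|pz - cz| = |10 - 5| = 5
distance = (0+5+5)/2 = 10/2 = 5
radius = 5; distance == radius -> yes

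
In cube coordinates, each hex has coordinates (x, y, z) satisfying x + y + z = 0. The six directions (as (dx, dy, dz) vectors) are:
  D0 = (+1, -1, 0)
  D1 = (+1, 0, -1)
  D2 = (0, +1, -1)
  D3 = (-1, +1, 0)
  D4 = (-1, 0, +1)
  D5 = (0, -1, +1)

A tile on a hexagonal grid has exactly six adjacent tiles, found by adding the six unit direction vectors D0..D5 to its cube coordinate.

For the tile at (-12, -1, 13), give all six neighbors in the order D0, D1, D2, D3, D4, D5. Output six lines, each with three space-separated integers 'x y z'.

Answer: -11 -2 13
-11 -1 12
-12 0 12
-13 0 13
-13 -1 14
-12 -2 14

Derivation:
Center: (-12, -1, 13). Add each direction:
  D0: (-12, -1, 13) + (1, -1, 0) = (-11, -2, 13)
  D1: (-12, -1, 13) + (1, 0, -1) = (-11, -1, 12)
  D2: (-12, -1, 13) + (0, 1, -1) = (-12, 0, 12)
  D3: (-12, -1, 13) + (-1, 1, 0) = (-13, 0, 13)
  D4: (-12, -1, 13) + (-1, 0, 1) = (-13, -1, 14)
  D5: (-12, -1, 13) + (0, -1, 1) = (-12, -2, 14)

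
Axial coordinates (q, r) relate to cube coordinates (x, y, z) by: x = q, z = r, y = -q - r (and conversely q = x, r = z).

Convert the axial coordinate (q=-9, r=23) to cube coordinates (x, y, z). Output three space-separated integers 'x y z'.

x = q = -9
z = r = 23
y = -x - z = -(-9) - (23) = -14

Answer: -9 -14 23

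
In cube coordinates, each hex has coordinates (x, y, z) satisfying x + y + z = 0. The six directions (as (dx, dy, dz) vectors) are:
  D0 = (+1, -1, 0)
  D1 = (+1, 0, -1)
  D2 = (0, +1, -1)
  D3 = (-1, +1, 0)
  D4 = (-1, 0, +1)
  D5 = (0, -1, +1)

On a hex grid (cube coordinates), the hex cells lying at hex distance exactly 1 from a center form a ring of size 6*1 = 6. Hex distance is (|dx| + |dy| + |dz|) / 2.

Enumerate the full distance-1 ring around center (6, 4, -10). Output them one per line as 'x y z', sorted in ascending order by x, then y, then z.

Walk ring at distance 1 from (6, 4, -10):
Start at center + D4*1 = (5, 4, -9)
  hex 0: (5, 4, -9)
  hex 1: (6, 3, -9)
  hex 2: (7, 3, -10)
  hex 3: (7, 4, -11)
  hex 4: (6, 5, -11)
  hex 5: (5, 5, -10)
Sorted: 6 hexes.

Answer: 5 4 -9
5 5 -10
6 3 -9
6 5 -11
7 3 -10
7 4 -11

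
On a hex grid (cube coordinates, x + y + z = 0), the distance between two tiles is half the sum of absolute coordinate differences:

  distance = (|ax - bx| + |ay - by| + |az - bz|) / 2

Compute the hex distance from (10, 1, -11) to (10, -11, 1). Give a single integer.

Answer: 12

Derivation:
|ax - bx| = |10 - 10| = 0
|ay - by| = |1 - (-11)| = 12
|az - bz| = |-11 - 1| = 12
distance = (0 + 12 + 12) / 2 = 24 / 2 = 12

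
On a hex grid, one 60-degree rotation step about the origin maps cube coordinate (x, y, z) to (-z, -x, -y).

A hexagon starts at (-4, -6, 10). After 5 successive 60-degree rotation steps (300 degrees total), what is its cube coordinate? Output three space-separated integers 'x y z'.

Start: (-4, -6, 10)
Step 1: (-4, -6, 10) -> (-(10), -(-4), -(-6)) = (-10, 4, 6)
Step 2: (-10, 4, 6) -> (-(6), -(-10), -(4)) = (-6, 10, -4)
Step 3: (-6, 10, -4) -> (-(-4), -(-6), -(10)) = (4, 6, -10)
Step 4: (4, 6, -10) -> (-(-10), -(4), -(6)) = (10, -4, -6)
Step 5: (10, -4, -6) -> (-(-6), -(10), -(-4)) = (6, -10, 4)

Answer: 6 -10 4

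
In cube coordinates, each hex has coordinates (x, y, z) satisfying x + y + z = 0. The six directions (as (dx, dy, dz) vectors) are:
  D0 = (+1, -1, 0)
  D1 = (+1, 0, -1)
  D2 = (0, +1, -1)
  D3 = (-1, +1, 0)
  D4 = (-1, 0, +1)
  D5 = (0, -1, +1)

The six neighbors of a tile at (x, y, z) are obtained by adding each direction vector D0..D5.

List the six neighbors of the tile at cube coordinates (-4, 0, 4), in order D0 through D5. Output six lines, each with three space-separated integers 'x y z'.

Center: (-4, 0, 4). Add each direction:
  D0: (-4, 0, 4) + (1, -1, 0) = (-3, -1, 4)
  D1: (-4, 0, 4) + (1, 0, -1) = (-3, 0, 3)
  D2: (-4, 0, 4) + (0, 1, -1) = (-4, 1, 3)
  D3: (-4, 0, 4) + (-1, 1, 0) = (-5, 1, 4)
  D4: (-4, 0, 4) + (-1, 0, 1) = (-5, 0, 5)
  D5: (-4, 0, 4) + (0, -1, 1) = (-4, -1, 5)

Answer: -3 -1 4
-3 0 3
-4 1 3
-5 1 4
-5 0 5
-4 -1 5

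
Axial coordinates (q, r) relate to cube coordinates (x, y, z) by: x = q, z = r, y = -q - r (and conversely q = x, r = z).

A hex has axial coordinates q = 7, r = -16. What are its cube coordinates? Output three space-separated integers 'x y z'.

x = q = 7
z = r = -16
y = -x - z = -(7) - (-16) = 9

Answer: 7 9 -16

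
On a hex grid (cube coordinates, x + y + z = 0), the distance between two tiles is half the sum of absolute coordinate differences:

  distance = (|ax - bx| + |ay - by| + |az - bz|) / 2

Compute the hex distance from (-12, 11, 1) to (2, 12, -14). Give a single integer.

|ax - bx| = |-12 - 2| = 14
|ay - by| = |11 - 12| = 1
|az - bz| = |1 - (-14)| = 15
distance = (14 + 1 + 15) / 2 = 30 / 2 = 15

Answer: 15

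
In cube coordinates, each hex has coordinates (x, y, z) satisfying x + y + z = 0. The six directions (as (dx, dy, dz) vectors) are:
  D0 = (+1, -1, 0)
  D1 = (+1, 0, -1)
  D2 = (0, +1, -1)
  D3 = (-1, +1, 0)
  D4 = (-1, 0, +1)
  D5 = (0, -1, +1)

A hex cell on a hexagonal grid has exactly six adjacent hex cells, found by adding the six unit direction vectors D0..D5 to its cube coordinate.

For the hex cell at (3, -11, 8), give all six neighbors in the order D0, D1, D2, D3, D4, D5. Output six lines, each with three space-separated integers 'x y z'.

Answer: 4 -12 8
4 -11 7
3 -10 7
2 -10 8
2 -11 9
3 -12 9

Derivation:
Center: (3, -11, 8). Add each direction:
  D0: (3, -11, 8) + (1, -1, 0) = (4, -12, 8)
  D1: (3, -11, 8) + (1, 0, -1) = (4, -11, 7)
  D2: (3, -11, 8) + (0, 1, -1) = (3, -10, 7)
  D3: (3, -11, 8) + (-1, 1, 0) = (2, -10, 8)
  D4: (3, -11, 8) + (-1, 0, 1) = (2, -11, 9)
  D5: (3, -11, 8) + (0, -1, 1) = (3, -12, 9)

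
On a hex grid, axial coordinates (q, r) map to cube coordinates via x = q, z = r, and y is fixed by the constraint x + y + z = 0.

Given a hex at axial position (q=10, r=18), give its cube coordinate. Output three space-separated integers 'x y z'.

Answer: 10 -28 18

Derivation:
x = q = 10
z = r = 18
y = -x - z = -(10) - (18) = -28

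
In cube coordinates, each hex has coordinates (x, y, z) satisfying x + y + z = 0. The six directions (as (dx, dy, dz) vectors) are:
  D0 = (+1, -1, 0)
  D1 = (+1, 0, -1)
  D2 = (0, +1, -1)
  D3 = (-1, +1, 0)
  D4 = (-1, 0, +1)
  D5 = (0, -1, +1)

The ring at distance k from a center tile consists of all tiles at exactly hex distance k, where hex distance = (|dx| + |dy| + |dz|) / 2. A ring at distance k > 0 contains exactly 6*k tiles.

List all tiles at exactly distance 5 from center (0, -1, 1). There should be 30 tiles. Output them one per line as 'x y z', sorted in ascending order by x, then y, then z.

Walk ring at distance 5 from (0, -1, 1):
Start at center + D4*5 = (-5, -1, 6)
  hex 0: (-5, -1, 6)
  hex 1: (-4, -2, 6)
  hex 2: (-3, -3, 6)
  hex 3: (-2, -4, 6)
  hex 4: (-1, -5, 6)
  hex 5: (0, -6, 6)
  hex 6: (1, -6, 5)
  hex 7: (2, -6, 4)
  hex 8: (3, -6, 3)
  hex 9: (4, -6, 2)
  hex 10: (5, -6, 1)
  hex 11: (5, -5, 0)
  hex 12: (5, -4, -1)
  hex 13: (5, -3, -2)
  hex 14: (5, -2, -3)
  hex 15: (5, -1, -4)
  hex 16: (4, 0, -4)
  hex 17: (3, 1, -4)
  hex 18: (2, 2, -4)
  hex 19: (1, 3, -4)
  hex 20: (0, 4, -4)
  hex 21: (-1, 4, -3)
  hex 22: (-2, 4, -2)
  hex 23: (-3, 4, -1)
  hex 24: (-4, 4, 0)
  hex 25: (-5, 4, 1)
  hex 26: (-5, 3, 2)
  hex 27: (-5, 2, 3)
  hex 28: (-5, 1, 4)
  hex 29: (-5, 0, 5)
Sorted: 30 hexes.

Answer: -5 -1 6
-5 0 5
-5 1 4
-5 2 3
-5 3 2
-5 4 1
-4 -2 6
-4 4 0
-3 -3 6
-3 4 -1
-2 -4 6
-2 4 -2
-1 -5 6
-1 4 -3
0 -6 6
0 4 -4
1 -6 5
1 3 -4
2 -6 4
2 2 -4
3 -6 3
3 1 -4
4 -6 2
4 0 -4
5 -6 1
5 -5 0
5 -4 -1
5 -3 -2
5 -2 -3
5 -1 -4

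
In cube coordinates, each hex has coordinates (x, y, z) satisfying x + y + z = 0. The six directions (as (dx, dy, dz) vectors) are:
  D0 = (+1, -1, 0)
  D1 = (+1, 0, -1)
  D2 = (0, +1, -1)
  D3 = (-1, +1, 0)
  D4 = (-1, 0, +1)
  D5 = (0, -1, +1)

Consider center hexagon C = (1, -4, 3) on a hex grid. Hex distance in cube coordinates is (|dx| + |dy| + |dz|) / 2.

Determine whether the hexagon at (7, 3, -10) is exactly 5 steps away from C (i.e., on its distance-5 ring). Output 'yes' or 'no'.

|px - cx| = |7 - 1| = 6
|py - cy| = |3 - (-4)| = 7
|pz - cz| = |-10 - 3| = 13
distance = (6+7+13)/2 = 26/2 = 13
radius = 5; distance != radius -> no

Answer: no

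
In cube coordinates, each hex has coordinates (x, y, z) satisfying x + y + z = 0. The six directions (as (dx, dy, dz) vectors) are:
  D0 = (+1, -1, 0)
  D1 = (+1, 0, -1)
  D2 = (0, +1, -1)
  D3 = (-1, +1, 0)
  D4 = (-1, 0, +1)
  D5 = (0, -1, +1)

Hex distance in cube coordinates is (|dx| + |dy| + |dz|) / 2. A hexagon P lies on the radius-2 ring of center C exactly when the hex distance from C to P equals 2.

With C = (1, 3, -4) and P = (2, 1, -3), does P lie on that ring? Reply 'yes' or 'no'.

|px - cx| = |2 - 1| = 1
|py - cy| = |1 - 3| = 2
|pz - cz| = |-3 - (-4)| = 1
distance = (1+2+1)/2 = 4/2 = 2
radius = 2; distance == radius -> yes

Answer: yes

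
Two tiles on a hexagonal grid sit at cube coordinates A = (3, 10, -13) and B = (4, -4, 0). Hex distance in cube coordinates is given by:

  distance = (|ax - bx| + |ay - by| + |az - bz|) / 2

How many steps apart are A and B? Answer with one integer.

Answer: 14

Derivation:
|ax - bx| = |3 - 4| = 1
|ay - by| = |10 - (-4)| = 14
|az - bz| = |-13 - 0| = 13
distance = (1 + 14 + 13) / 2 = 28 / 2 = 14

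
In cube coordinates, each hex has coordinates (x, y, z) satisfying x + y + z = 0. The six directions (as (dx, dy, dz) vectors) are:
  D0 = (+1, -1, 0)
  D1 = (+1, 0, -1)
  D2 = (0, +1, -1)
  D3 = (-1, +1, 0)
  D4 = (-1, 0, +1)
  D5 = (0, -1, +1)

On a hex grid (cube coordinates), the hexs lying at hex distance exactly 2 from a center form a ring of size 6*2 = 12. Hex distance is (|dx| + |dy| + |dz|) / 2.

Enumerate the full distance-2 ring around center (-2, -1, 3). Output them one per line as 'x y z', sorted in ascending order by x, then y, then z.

Answer: -4 -1 5
-4 0 4
-4 1 3
-3 -2 5
-3 1 2
-2 -3 5
-2 1 1
-1 -3 4
-1 0 1
0 -3 3
0 -2 2
0 -1 1

Derivation:
Walk ring at distance 2 from (-2, -1, 3):
Start at center + D4*2 = (-4, -1, 5)
  hex 0: (-4, -1, 5)
  hex 1: (-3, -2, 5)
  hex 2: (-2, -3, 5)
  hex 3: (-1, -3, 4)
  hex 4: (0, -3, 3)
  hex 5: (0, -2, 2)
  hex 6: (0, -1, 1)
  hex 7: (-1, 0, 1)
  hex 8: (-2, 1, 1)
  hex 9: (-3, 1, 2)
  hex 10: (-4, 1, 3)
  hex 11: (-4, 0, 4)
Sorted: 12 hexes.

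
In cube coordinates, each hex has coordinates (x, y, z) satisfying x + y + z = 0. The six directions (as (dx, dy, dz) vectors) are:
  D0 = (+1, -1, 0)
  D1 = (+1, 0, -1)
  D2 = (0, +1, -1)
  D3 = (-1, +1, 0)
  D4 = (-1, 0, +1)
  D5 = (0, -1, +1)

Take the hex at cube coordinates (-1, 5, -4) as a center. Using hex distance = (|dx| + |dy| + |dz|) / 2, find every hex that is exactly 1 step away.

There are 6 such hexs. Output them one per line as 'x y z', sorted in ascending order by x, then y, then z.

Walk ring at distance 1 from (-1, 5, -4):
Start at center + D4*1 = (-2, 5, -3)
  hex 0: (-2, 5, -3)
  hex 1: (-1, 4, -3)
  hex 2: (0, 4, -4)
  hex 3: (0, 5, -5)
  hex 4: (-1, 6, -5)
  hex 5: (-2, 6, -4)
Sorted: 6 hexes.

Answer: -2 5 -3
-2 6 -4
-1 4 -3
-1 6 -5
0 4 -4
0 5 -5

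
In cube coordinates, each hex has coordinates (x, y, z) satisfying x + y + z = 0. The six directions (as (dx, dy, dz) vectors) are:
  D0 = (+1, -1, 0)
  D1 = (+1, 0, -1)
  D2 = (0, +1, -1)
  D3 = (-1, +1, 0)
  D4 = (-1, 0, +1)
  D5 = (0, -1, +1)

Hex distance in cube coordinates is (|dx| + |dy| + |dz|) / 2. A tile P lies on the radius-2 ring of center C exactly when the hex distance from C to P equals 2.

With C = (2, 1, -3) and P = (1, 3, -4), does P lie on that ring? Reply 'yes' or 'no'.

Answer: yes

Derivation:
|px - cx| = |1 - 2| = 1
|py - cy| = |3 - 1| = 2
|pz - cz| = |-4 - (-3)| = 1
distance = (1+2+1)/2 = 4/2 = 2
radius = 2; distance == radius -> yes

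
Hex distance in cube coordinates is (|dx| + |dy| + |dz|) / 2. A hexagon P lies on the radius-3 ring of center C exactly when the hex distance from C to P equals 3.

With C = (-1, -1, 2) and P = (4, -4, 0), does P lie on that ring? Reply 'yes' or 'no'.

|px - cx| = |4 - (-1)| = 5
|py - cy| = |-4 - (-1)| = 3
|pz - cz| = |0 - 2| = 2
distance = (5+3+2)/2 = 10/2 = 5
radius = 3; distance != radius -> no

Answer: no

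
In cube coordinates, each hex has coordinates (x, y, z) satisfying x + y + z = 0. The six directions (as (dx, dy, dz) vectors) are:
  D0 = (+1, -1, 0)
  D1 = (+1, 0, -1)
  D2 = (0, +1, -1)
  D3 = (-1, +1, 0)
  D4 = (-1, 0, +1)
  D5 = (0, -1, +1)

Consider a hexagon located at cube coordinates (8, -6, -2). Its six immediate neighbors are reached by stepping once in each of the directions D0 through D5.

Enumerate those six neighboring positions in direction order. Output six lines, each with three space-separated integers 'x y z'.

Answer: 9 -7 -2
9 -6 -3
8 -5 -3
7 -5 -2
7 -6 -1
8 -7 -1

Derivation:
Center: (8, -6, -2). Add each direction:
  D0: (8, -6, -2) + (1, -1, 0) = (9, -7, -2)
  D1: (8, -6, -2) + (1, 0, -1) = (9, -6, -3)
  D2: (8, -6, -2) + (0, 1, -1) = (8, -5, -3)
  D3: (8, -6, -2) + (-1, 1, 0) = (7, -5, -2)
  D4: (8, -6, -2) + (-1, 0, 1) = (7, -6, -1)
  D5: (8, -6, -2) + (0, -1, 1) = (8, -7, -1)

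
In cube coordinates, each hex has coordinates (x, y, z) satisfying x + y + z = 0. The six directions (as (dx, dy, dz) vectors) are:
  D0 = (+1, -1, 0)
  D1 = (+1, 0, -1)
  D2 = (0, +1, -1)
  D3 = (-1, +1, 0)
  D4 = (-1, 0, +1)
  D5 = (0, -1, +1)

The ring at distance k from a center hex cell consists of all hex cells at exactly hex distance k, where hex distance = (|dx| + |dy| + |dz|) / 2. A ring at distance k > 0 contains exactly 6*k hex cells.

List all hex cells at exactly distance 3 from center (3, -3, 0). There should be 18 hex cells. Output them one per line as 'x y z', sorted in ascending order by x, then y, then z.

Answer: 0 -3 3
0 -2 2
0 -1 1
0 0 0
1 -4 3
1 0 -1
2 -5 3
2 0 -2
3 -6 3
3 0 -3
4 -6 2
4 -1 -3
5 -6 1
5 -2 -3
6 -6 0
6 -5 -1
6 -4 -2
6 -3 -3

Derivation:
Walk ring at distance 3 from (3, -3, 0):
Start at center + D4*3 = (0, -3, 3)
  hex 0: (0, -3, 3)
  hex 1: (1, -4, 3)
  hex 2: (2, -5, 3)
  hex 3: (3, -6, 3)
  hex 4: (4, -6, 2)
  hex 5: (5, -6, 1)
  hex 6: (6, -6, 0)
  hex 7: (6, -5, -1)
  hex 8: (6, -4, -2)
  hex 9: (6, -3, -3)
  hex 10: (5, -2, -3)
  hex 11: (4, -1, -3)
  hex 12: (3, 0, -3)
  hex 13: (2, 0, -2)
  hex 14: (1, 0, -1)
  hex 15: (0, 0, 0)
  hex 16: (0, -1, 1)
  hex 17: (0, -2, 2)
Sorted: 18 hexes.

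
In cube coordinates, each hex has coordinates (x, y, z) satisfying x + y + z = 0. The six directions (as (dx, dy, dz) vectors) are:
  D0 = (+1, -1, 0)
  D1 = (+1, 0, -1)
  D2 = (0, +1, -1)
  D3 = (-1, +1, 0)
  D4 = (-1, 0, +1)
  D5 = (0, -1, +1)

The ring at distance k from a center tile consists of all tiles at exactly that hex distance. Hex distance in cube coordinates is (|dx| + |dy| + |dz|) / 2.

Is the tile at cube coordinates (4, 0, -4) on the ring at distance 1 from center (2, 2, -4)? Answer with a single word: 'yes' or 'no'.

Answer: no

Derivation:
|px - cx| = |4 - 2| = 2
|py - cy| = |0 - 2| = 2
|pz - cz| = |-4 - (-4)| = 0
distance = (2+2+0)/2 = 4/2 = 2
radius = 1; distance != radius -> no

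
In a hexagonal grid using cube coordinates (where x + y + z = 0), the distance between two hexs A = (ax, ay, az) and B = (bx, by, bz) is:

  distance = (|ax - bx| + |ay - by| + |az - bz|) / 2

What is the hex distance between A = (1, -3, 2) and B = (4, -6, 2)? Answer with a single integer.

|ax - bx| = |1 - 4| = 3
|ay - by| = |-3 - (-6)| = 3
|az - bz| = |2 - 2| = 0
distance = (3 + 3 + 0) / 2 = 6 / 2 = 3

Answer: 3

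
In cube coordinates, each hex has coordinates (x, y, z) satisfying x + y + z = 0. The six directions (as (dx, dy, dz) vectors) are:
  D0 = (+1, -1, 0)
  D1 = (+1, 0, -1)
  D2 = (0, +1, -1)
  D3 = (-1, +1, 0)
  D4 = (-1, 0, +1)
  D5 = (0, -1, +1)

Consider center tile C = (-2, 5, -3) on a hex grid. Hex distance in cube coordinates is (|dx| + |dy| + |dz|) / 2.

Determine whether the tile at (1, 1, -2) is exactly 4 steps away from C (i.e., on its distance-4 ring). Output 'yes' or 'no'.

|px - cx| = |1 - (-2)| = 3
|py - cy| = |1 - 5| = 4
|pz - cz| = |-2 - (-3)| = 1
distance = (3+4+1)/2 = 8/2 = 4
radius = 4; distance == radius -> yes

Answer: yes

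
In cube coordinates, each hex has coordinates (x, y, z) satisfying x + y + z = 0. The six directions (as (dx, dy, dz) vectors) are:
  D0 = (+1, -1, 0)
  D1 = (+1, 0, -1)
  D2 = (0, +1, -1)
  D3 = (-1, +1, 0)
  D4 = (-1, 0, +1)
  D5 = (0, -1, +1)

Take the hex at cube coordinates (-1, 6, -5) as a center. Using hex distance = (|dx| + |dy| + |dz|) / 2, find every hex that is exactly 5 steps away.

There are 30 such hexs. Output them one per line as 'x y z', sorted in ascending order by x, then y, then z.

Answer: -6 6 0
-6 7 -1
-6 8 -2
-6 9 -3
-6 10 -4
-6 11 -5
-5 5 0
-5 11 -6
-4 4 0
-4 11 -7
-3 3 0
-3 11 -8
-2 2 0
-2 11 -9
-1 1 0
-1 11 -10
0 1 -1
0 10 -10
1 1 -2
1 9 -10
2 1 -3
2 8 -10
3 1 -4
3 7 -10
4 1 -5
4 2 -6
4 3 -7
4 4 -8
4 5 -9
4 6 -10

Derivation:
Walk ring at distance 5 from (-1, 6, -5):
Start at center + D4*5 = (-6, 6, 0)
  hex 0: (-6, 6, 0)
  hex 1: (-5, 5, 0)
  hex 2: (-4, 4, 0)
  hex 3: (-3, 3, 0)
  hex 4: (-2, 2, 0)
  hex 5: (-1, 1, 0)
  hex 6: (0, 1, -1)
  hex 7: (1, 1, -2)
  hex 8: (2, 1, -3)
  hex 9: (3, 1, -4)
  hex 10: (4, 1, -5)
  hex 11: (4, 2, -6)
  hex 12: (4, 3, -7)
  hex 13: (4, 4, -8)
  hex 14: (4, 5, -9)
  hex 15: (4, 6, -10)
  hex 16: (3, 7, -10)
  hex 17: (2, 8, -10)
  hex 18: (1, 9, -10)
  hex 19: (0, 10, -10)
  hex 20: (-1, 11, -10)
  hex 21: (-2, 11, -9)
  hex 22: (-3, 11, -8)
  hex 23: (-4, 11, -7)
  hex 24: (-5, 11, -6)
  hex 25: (-6, 11, -5)
  hex 26: (-6, 10, -4)
  hex 27: (-6, 9, -3)
  hex 28: (-6, 8, -2)
  hex 29: (-6, 7, -1)
Sorted: 30 hexes.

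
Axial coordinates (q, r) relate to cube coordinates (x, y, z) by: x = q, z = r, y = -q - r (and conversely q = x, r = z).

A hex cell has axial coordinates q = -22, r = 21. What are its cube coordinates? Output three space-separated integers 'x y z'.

x = q = -22
z = r = 21
y = -x - z = -(-22) - (21) = 1

Answer: -22 1 21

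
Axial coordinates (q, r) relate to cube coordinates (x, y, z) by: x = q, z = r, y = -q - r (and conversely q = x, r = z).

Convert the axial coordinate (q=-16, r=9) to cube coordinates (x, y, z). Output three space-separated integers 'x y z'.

x = q = -16
z = r = 9
y = -x - z = -(-16) - (9) = 7

Answer: -16 7 9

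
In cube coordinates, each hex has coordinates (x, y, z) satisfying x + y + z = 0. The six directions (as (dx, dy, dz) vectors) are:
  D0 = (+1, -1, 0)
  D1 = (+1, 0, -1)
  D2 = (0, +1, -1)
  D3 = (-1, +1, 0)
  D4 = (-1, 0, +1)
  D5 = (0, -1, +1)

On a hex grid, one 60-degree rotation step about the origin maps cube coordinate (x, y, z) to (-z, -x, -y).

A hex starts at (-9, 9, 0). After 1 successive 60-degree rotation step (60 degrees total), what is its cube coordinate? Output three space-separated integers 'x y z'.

Answer: 0 9 -9

Derivation:
Start: (-9, 9, 0)
Step 1: (-9, 9, 0) -> (-(0), -(-9), -(9)) = (0, 9, -9)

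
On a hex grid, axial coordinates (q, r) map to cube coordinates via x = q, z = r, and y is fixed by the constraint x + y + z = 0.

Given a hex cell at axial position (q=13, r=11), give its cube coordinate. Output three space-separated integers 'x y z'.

Answer: 13 -24 11

Derivation:
x = q = 13
z = r = 11
y = -x - z = -(13) - (11) = -24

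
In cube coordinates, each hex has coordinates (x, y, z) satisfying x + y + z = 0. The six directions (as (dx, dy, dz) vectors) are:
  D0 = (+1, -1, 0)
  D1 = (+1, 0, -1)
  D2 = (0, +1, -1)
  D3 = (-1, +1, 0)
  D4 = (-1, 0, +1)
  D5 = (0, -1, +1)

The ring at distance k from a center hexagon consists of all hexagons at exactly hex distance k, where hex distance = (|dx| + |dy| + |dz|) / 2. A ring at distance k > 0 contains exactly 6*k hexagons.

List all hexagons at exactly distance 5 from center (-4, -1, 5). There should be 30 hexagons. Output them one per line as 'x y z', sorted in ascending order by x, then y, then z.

Walk ring at distance 5 from (-4, -1, 5):
Start at center + D4*5 = (-9, -1, 10)
  hex 0: (-9, -1, 10)
  hex 1: (-8, -2, 10)
  hex 2: (-7, -3, 10)
  hex 3: (-6, -4, 10)
  hex 4: (-5, -5, 10)
  hex 5: (-4, -6, 10)
  hex 6: (-3, -6, 9)
  hex 7: (-2, -6, 8)
  hex 8: (-1, -6, 7)
  hex 9: (0, -6, 6)
  hex 10: (1, -6, 5)
  hex 11: (1, -5, 4)
  hex 12: (1, -4, 3)
  hex 13: (1, -3, 2)
  hex 14: (1, -2, 1)
  hex 15: (1, -1, 0)
  hex 16: (0, 0, 0)
  hex 17: (-1, 1, 0)
  hex 18: (-2, 2, 0)
  hex 19: (-3, 3, 0)
  hex 20: (-4, 4, 0)
  hex 21: (-5, 4, 1)
  hex 22: (-6, 4, 2)
  hex 23: (-7, 4, 3)
  hex 24: (-8, 4, 4)
  hex 25: (-9, 4, 5)
  hex 26: (-9, 3, 6)
  hex 27: (-9, 2, 7)
  hex 28: (-9, 1, 8)
  hex 29: (-9, 0, 9)
Sorted: 30 hexes.

Answer: -9 -1 10
-9 0 9
-9 1 8
-9 2 7
-9 3 6
-9 4 5
-8 -2 10
-8 4 4
-7 -3 10
-7 4 3
-6 -4 10
-6 4 2
-5 -5 10
-5 4 1
-4 -6 10
-4 4 0
-3 -6 9
-3 3 0
-2 -6 8
-2 2 0
-1 -6 7
-1 1 0
0 -6 6
0 0 0
1 -6 5
1 -5 4
1 -4 3
1 -3 2
1 -2 1
1 -1 0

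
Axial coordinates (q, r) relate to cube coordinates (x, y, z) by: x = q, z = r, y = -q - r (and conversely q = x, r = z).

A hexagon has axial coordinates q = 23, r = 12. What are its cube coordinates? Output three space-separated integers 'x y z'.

x = q = 23
z = r = 12
y = -x - z = -(23) - (12) = -35

Answer: 23 -35 12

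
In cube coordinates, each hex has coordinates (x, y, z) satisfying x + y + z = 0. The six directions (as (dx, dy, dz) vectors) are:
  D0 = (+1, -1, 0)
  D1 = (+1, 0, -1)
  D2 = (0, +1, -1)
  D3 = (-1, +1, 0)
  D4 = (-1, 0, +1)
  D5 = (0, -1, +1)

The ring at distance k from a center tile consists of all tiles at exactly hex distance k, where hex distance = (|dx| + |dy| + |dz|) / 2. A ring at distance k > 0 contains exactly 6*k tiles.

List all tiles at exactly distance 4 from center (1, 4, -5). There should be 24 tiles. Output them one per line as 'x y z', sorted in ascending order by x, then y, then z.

Walk ring at distance 4 from (1, 4, -5):
Start at center + D4*4 = (-3, 4, -1)
  hex 0: (-3, 4, -1)
  hex 1: (-2, 3, -1)
  hex 2: (-1, 2, -1)
  hex 3: (0, 1, -1)
  hex 4: (1, 0, -1)
  hex 5: (2, 0, -2)
  hex 6: (3, 0, -3)
  hex 7: (4, 0, -4)
  hex 8: (5, 0, -5)
  hex 9: (5, 1, -6)
  hex 10: (5, 2, -7)
  hex 11: (5, 3, -8)
  hex 12: (5, 4, -9)
  hex 13: (4, 5, -9)
  hex 14: (3, 6, -9)
  hex 15: (2, 7, -9)
  hex 16: (1, 8, -9)
  hex 17: (0, 8, -8)
  hex 18: (-1, 8, -7)
  hex 19: (-2, 8, -6)
  hex 20: (-3, 8, -5)
  hex 21: (-3, 7, -4)
  hex 22: (-3, 6, -3)
  hex 23: (-3, 5, -2)
Sorted: 24 hexes.

Answer: -3 4 -1
-3 5 -2
-3 6 -3
-3 7 -4
-3 8 -5
-2 3 -1
-2 8 -6
-1 2 -1
-1 8 -7
0 1 -1
0 8 -8
1 0 -1
1 8 -9
2 0 -2
2 7 -9
3 0 -3
3 6 -9
4 0 -4
4 5 -9
5 0 -5
5 1 -6
5 2 -7
5 3 -8
5 4 -9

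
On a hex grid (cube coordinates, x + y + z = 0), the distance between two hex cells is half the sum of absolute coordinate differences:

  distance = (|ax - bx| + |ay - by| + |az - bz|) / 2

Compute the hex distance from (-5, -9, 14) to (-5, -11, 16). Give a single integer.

|ax - bx| = |-5 - (-5)| = 0
|ay - by| = |-9 - (-11)| = 2
|az - bz| = |14 - 16| = 2
distance = (0 + 2 + 2) / 2 = 4 / 2 = 2

Answer: 2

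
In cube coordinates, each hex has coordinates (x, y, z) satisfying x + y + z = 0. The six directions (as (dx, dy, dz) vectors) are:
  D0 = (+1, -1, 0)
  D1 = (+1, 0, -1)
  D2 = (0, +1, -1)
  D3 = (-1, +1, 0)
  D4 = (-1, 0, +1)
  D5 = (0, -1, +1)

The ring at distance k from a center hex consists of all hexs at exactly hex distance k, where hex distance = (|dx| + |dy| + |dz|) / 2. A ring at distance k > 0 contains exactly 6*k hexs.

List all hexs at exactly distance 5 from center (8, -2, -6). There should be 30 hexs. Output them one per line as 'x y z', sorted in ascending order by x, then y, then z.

Walk ring at distance 5 from (8, -2, -6):
Start at center + D4*5 = (3, -2, -1)
  hex 0: (3, -2, -1)
  hex 1: (4, -3, -1)
  hex 2: (5, -4, -1)
  hex 3: (6, -5, -1)
  hex 4: (7, -6, -1)
  hex 5: (8, -7, -1)
  hex 6: (9, -7, -2)
  hex 7: (10, -7, -3)
  hex 8: (11, -7, -4)
  hex 9: (12, -7, -5)
  hex 10: (13, -7, -6)
  hex 11: (13, -6, -7)
  hex 12: (13, -5, -8)
  hex 13: (13, -4, -9)
  hex 14: (13, -3, -10)
  hex 15: (13, -2, -11)
  hex 16: (12, -1, -11)
  hex 17: (11, 0, -11)
  hex 18: (10, 1, -11)
  hex 19: (9, 2, -11)
  hex 20: (8, 3, -11)
  hex 21: (7, 3, -10)
  hex 22: (6, 3, -9)
  hex 23: (5, 3, -8)
  hex 24: (4, 3, -7)
  hex 25: (3, 3, -6)
  hex 26: (3, 2, -5)
  hex 27: (3, 1, -4)
  hex 28: (3, 0, -3)
  hex 29: (3, -1, -2)
Sorted: 30 hexes.

Answer: 3 -2 -1
3 -1 -2
3 0 -3
3 1 -4
3 2 -5
3 3 -6
4 -3 -1
4 3 -7
5 -4 -1
5 3 -8
6 -5 -1
6 3 -9
7 -6 -1
7 3 -10
8 -7 -1
8 3 -11
9 -7 -2
9 2 -11
10 -7 -3
10 1 -11
11 -7 -4
11 0 -11
12 -7 -5
12 -1 -11
13 -7 -6
13 -6 -7
13 -5 -8
13 -4 -9
13 -3 -10
13 -2 -11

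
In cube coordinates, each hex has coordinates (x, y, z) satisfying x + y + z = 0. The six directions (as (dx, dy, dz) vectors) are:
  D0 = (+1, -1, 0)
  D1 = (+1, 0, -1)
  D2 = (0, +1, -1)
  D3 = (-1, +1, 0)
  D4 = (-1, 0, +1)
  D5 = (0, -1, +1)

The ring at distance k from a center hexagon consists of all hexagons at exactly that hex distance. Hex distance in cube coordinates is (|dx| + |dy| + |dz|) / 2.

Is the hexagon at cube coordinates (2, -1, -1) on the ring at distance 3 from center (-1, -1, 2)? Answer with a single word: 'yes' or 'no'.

|px - cx| = |2 - (-1)| = 3
|py - cy| = |-1 - (-1)| = 0
|pz - cz| = |-1 - 2| = 3
distance = (3+0+3)/2 = 6/2 = 3
radius = 3; distance == radius -> yes

Answer: yes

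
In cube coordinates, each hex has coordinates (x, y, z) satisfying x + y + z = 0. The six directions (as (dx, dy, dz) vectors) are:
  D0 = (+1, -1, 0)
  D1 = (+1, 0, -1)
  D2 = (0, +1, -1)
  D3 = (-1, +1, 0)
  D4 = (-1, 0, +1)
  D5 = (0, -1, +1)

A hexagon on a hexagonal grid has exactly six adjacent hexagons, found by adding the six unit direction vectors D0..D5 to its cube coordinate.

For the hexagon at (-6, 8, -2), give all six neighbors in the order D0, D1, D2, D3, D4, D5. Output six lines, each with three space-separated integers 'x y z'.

Answer: -5 7 -2
-5 8 -3
-6 9 -3
-7 9 -2
-7 8 -1
-6 7 -1

Derivation:
Center: (-6, 8, -2). Add each direction:
  D0: (-6, 8, -2) + (1, -1, 0) = (-5, 7, -2)
  D1: (-6, 8, -2) + (1, 0, -1) = (-5, 8, -3)
  D2: (-6, 8, -2) + (0, 1, -1) = (-6, 9, -3)
  D3: (-6, 8, -2) + (-1, 1, 0) = (-7, 9, -2)
  D4: (-6, 8, -2) + (-1, 0, 1) = (-7, 8, -1)
  D5: (-6, 8, -2) + (0, -1, 1) = (-6, 7, -1)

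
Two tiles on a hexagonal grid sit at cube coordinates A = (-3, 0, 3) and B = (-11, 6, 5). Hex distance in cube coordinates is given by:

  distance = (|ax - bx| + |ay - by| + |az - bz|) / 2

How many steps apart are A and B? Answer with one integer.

Answer: 8

Derivation:
|ax - bx| = |-3 - (-11)| = 8
|ay - by| = |0 - 6| = 6
|az - bz| = |3 - 5| = 2
distance = (8 + 6 + 2) / 2 = 16 / 2 = 8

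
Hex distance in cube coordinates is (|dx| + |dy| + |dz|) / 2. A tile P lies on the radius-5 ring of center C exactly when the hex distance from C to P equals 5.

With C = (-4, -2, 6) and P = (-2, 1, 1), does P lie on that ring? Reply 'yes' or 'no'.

Answer: yes

Derivation:
|px - cx| = |-2 - (-4)| = 2
|py - cy| = |1 - (-2)| = 3
|pz - cz| = |1 - 6| = 5
distance = (2+3+5)/2 = 10/2 = 5
radius = 5; distance == radius -> yes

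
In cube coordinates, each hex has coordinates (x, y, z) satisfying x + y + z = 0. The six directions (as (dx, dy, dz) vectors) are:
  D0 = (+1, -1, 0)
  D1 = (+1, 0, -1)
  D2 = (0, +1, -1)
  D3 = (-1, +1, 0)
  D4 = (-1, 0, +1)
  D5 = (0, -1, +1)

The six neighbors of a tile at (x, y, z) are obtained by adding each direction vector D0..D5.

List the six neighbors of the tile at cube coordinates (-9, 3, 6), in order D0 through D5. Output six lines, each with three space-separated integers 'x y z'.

Answer: -8 2 6
-8 3 5
-9 4 5
-10 4 6
-10 3 7
-9 2 7

Derivation:
Center: (-9, 3, 6). Add each direction:
  D0: (-9, 3, 6) + (1, -1, 0) = (-8, 2, 6)
  D1: (-9, 3, 6) + (1, 0, -1) = (-8, 3, 5)
  D2: (-9, 3, 6) + (0, 1, -1) = (-9, 4, 5)
  D3: (-9, 3, 6) + (-1, 1, 0) = (-10, 4, 6)
  D4: (-9, 3, 6) + (-1, 0, 1) = (-10, 3, 7)
  D5: (-9, 3, 6) + (0, -1, 1) = (-9, 2, 7)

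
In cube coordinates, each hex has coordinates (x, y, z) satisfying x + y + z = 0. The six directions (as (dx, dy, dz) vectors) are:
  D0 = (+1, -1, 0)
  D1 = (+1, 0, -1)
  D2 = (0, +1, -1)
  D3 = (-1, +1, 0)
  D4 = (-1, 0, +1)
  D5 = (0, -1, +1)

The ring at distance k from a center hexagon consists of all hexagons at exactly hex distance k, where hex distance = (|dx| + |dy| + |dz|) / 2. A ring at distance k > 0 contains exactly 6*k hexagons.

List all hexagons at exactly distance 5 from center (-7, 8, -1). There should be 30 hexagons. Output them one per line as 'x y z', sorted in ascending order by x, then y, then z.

Answer: -12 8 4
-12 9 3
-12 10 2
-12 11 1
-12 12 0
-12 13 -1
-11 7 4
-11 13 -2
-10 6 4
-10 13 -3
-9 5 4
-9 13 -4
-8 4 4
-8 13 -5
-7 3 4
-7 13 -6
-6 3 3
-6 12 -6
-5 3 2
-5 11 -6
-4 3 1
-4 10 -6
-3 3 0
-3 9 -6
-2 3 -1
-2 4 -2
-2 5 -3
-2 6 -4
-2 7 -5
-2 8 -6

Derivation:
Walk ring at distance 5 from (-7, 8, -1):
Start at center + D4*5 = (-12, 8, 4)
  hex 0: (-12, 8, 4)
  hex 1: (-11, 7, 4)
  hex 2: (-10, 6, 4)
  hex 3: (-9, 5, 4)
  hex 4: (-8, 4, 4)
  hex 5: (-7, 3, 4)
  hex 6: (-6, 3, 3)
  hex 7: (-5, 3, 2)
  hex 8: (-4, 3, 1)
  hex 9: (-3, 3, 0)
  hex 10: (-2, 3, -1)
  hex 11: (-2, 4, -2)
  hex 12: (-2, 5, -3)
  hex 13: (-2, 6, -4)
  hex 14: (-2, 7, -5)
  hex 15: (-2, 8, -6)
  hex 16: (-3, 9, -6)
  hex 17: (-4, 10, -6)
  hex 18: (-5, 11, -6)
  hex 19: (-6, 12, -6)
  hex 20: (-7, 13, -6)
  hex 21: (-8, 13, -5)
  hex 22: (-9, 13, -4)
  hex 23: (-10, 13, -3)
  hex 24: (-11, 13, -2)
  hex 25: (-12, 13, -1)
  hex 26: (-12, 12, 0)
  hex 27: (-12, 11, 1)
  hex 28: (-12, 10, 2)
  hex 29: (-12, 9, 3)
Sorted: 30 hexes.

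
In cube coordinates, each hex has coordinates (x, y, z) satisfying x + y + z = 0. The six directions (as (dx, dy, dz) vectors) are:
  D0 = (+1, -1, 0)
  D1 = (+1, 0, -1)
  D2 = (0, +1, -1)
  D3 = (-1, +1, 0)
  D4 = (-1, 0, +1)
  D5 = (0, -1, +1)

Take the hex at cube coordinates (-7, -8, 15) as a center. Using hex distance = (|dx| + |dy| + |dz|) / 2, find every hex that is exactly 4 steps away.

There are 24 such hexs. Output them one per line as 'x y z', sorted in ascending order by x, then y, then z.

Walk ring at distance 4 from (-7, -8, 15):
Start at center + D4*4 = (-11, -8, 19)
  hex 0: (-11, -8, 19)
  hex 1: (-10, -9, 19)
  hex 2: (-9, -10, 19)
  hex 3: (-8, -11, 19)
  hex 4: (-7, -12, 19)
  hex 5: (-6, -12, 18)
  hex 6: (-5, -12, 17)
  hex 7: (-4, -12, 16)
  hex 8: (-3, -12, 15)
  hex 9: (-3, -11, 14)
  hex 10: (-3, -10, 13)
  hex 11: (-3, -9, 12)
  hex 12: (-3, -8, 11)
  hex 13: (-4, -7, 11)
  hex 14: (-5, -6, 11)
  hex 15: (-6, -5, 11)
  hex 16: (-7, -4, 11)
  hex 17: (-8, -4, 12)
  hex 18: (-9, -4, 13)
  hex 19: (-10, -4, 14)
  hex 20: (-11, -4, 15)
  hex 21: (-11, -5, 16)
  hex 22: (-11, -6, 17)
  hex 23: (-11, -7, 18)
Sorted: 24 hexes.

Answer: -11 -8 19
-11 -7 18
-11 -6 17
-11 -5 16
-11 -4 15
-10 -9 19
-10 -4 14
-9 -10 19
-9 -4 13
-8 -11 19
-8 -4 12
-7 -12 19
-7 -4 11
-6 -12 18
-6 -5 11
-5 -12 17
-5 -6 11
-4 -12 16
-4 -7 11
-3 -12 15
-3 -11 14
-3 -10 13
-3 -9 12
-3 -8 11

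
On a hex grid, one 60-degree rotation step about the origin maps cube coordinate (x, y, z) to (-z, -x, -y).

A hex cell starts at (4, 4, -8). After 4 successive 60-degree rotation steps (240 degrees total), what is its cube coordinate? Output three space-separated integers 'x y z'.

Start: (4, 4, -8)
Step 1: (4, 4, -8) -> (-(-8), -(4), -(4)) = (8, -4, -4)
Step 2: (8, -4, -4) -> (-(-4), -(8), -(-4)) = (4, -8, 4)
Step 3: (4, -8, 4) -> (-(4), -(4), -(-8)) = (-4, -4, 8)
Step 4: (-4, -4, 8) -> (-(8), -(-4), -(-4)) = (-8, 4, 4)

Answer: -8 4 4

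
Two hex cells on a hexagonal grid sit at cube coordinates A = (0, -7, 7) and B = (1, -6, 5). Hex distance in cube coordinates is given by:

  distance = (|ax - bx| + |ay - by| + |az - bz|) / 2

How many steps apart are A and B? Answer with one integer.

|ax - bx| = |0 - 1| = 1
|ay - by| = |-7 - (-6)| = 1
|az - bz| = |7 - 5| = 2
distance = (1 + 1 + 2) / 2 = 4 / 2 = 2

Answer: 2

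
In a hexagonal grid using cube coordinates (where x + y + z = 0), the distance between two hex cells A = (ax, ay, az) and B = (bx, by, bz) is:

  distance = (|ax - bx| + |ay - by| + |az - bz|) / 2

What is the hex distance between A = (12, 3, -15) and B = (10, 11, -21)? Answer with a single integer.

|ax - bx| = |12 - 10| = 2
|ay - by| = |3 - 11| = 8
|az - bz| = |-15 - (-21)| = 6
distance = (2 + 8 + 6) / 2 = 16 / 2 = 8

Answer: 8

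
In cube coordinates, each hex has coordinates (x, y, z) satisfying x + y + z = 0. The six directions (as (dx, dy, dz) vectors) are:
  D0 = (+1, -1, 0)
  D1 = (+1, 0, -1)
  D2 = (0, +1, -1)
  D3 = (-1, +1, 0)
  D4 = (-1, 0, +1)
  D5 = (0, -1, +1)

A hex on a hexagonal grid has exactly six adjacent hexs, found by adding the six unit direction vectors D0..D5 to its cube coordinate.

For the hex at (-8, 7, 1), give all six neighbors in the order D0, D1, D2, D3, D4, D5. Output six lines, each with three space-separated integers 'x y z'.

Center: (-8, 7, 1). Add each direction:
  D0: (-8, 7, 1) + (1, -1, 0) = (-7, 6, 1)
  D1: (-8, 7, 1) + (1, 0, -1) = (-7, 7, 0)
  D2: (-8, 7, 1) + (0, 1, -1) = (-8, 8, 0)
  D3: (-8, 7, 1) + (-1, 1, 0) = (-9, 8, 1)
  D4: (-8, 7, 1) + (-1, 0, 1) = (-9, 7, 2)
  D5: (-8, 7, 1) + (0, -1, 1) = (-8, 6, 2)

Answer: -7 6 1
-7 7 0
-8 8 0
-9 8 1
-9 7 2
-8 6 2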